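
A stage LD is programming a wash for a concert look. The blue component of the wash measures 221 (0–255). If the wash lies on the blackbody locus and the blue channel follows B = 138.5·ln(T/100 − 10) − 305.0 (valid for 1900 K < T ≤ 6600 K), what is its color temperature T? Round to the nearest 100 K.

5500 K

ln(t − 10) = (221 + 305.0) / 138.5 = 3.7978.
t − 10 = e^3.7978 = 44.604, so t = 54.604.
T = 100·t = 5460 K → 5500 K to the nearest 100 K.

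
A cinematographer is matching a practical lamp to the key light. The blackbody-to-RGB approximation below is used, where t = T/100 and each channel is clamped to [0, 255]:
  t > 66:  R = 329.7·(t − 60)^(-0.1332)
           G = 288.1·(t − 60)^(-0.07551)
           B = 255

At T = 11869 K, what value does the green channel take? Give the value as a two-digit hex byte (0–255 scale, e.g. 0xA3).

0xD4

t = 11869/100 = 118.69; the t > 66 branch applies.
G = 288.1·(118.69 − 60)^(-0.07551) = 288.1·58.69^(-0.07551) = 288.1·0.73529 = 211.836.
Rounded: 212; in hex, 0xD4.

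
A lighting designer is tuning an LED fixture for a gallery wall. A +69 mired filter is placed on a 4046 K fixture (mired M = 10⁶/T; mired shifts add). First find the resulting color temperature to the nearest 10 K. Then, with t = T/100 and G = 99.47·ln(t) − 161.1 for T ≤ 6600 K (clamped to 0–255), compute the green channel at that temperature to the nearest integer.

M_in = 10⁶/4046 = 247.16; M_out = 247.16 + (+69) = 316.16.
T_out = 10⁶/316.16 = 3163.0 K → 3160 K; t = 31.6.
G = 99.47·ln 31.6 − 161.1 = 99.47·3.4532 − 161.1 = 182.386.
Rounded: 182.

182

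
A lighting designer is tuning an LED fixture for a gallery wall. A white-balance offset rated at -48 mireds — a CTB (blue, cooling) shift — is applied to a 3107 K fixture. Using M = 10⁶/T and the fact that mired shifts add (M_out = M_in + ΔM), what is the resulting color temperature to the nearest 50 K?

M_in = 10⁶/3107 = 321.85 mireds.
M_out = 321.85 + (-48) = 273.85 mireds.
T_out = 10⁶/273.85 = 3651.6 K → 3650 K.

3650 K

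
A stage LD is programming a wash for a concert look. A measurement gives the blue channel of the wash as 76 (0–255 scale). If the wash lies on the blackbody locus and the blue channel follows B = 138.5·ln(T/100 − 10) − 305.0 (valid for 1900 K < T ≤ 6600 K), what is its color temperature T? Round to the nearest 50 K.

2550 K

ln(t − 10) = (76 + 305.0) / 138.5 = 2.7509.
t − 10 = e^2.7509 = 15.657, so t = 25.657.
T = 100·t = 2566 K → 2550 K to the nearest 50 K.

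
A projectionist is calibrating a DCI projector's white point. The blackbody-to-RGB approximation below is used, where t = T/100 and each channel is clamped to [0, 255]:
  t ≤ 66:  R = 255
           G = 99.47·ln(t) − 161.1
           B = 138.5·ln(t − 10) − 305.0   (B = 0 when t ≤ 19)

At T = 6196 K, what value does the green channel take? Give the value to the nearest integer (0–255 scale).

249

t = 6196/100 = 61.96; the t ≤ 66 branch applies.
G = 99.47·ln 61.96 − 161.1 = 99.47·4.1265 − 161.1 = 249.362.
Rounded: 249.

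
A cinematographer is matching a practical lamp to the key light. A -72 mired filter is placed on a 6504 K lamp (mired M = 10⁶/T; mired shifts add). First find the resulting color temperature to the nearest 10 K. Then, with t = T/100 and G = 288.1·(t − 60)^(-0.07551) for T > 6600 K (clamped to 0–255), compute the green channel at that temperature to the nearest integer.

M_in = 10⁶/6504 = 153.75; M_out = 153.75 + (-72) = 81.75.
T_out = 10⁶/81.75 = 12232.2 K → 12230 K; t = 122.3.
G = 288.1·(122.3 − 60)^(-0.07551) = 288.1·62.3^(-0.07551) = 288.1·0.73198 = 210.883.
Rounded: 211.

211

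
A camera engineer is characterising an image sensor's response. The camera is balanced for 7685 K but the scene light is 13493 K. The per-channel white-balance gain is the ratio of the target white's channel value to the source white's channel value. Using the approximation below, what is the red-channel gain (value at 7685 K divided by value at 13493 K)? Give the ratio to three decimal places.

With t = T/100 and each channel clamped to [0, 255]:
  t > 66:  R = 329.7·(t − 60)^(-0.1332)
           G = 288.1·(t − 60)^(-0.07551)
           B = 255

At 13493 K (t = 134.93):
  R = 329.7·(134.93 − 60)^(-0.1332) = 329.7·74.93^(-0.1332) = 329.7·0.56272 = 185.530.
At 7685 K (t = 76.85):
  R = 329.7·(76.85 − 60)^(-0.1332) = 329.7·16.85^(-0.1332) = 329.7·0.68646 = 226.327.
Gain = 226.327 / 185.530 = 1.2199 → 1.220.

1.220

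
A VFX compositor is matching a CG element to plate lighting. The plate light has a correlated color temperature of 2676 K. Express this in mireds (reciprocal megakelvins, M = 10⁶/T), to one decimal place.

M = 10⁶ / 2676 = 373.692 → 373.7 mireds.

373.7 mireds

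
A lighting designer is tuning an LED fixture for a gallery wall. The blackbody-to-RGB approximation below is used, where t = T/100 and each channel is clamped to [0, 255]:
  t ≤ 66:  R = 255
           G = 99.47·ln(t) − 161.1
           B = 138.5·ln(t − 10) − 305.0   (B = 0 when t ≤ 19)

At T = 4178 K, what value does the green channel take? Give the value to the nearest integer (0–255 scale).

t = 4178/100 = 41.78; the t ≤ 66 branch applies.
G = 99.47·ln 41.78 − 161.1 = 99.47·3.7324 − 161.1 = 210.164.
Rounded: 210.

210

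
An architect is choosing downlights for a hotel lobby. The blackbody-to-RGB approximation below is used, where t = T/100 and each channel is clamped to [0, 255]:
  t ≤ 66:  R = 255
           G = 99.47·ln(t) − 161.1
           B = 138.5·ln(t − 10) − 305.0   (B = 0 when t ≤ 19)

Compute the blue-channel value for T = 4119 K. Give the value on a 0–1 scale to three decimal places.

0.672

t = 4119/100 = 41.19; the t ≤ 66 branch applies.
B = 138.5·ln(41.19 − 10) − 305.0 = 138.5·ln 31.19 − 305.0 = 138.5·3.4401 − 305.0 = 171.454.
On a 0–1 scale: 171.454/255 = 0.6724 → 0.672.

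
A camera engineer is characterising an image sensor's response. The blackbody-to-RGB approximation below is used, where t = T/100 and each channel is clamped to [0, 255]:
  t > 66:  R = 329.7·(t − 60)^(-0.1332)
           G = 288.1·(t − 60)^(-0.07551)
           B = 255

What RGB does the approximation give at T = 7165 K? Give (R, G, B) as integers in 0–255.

t = 7165/100 = 71.65; the t > 66 branch applies.
R = 329.7·(71.65 − 60)^(-0.1332) = 329.7·11.65^(-0.1332) = 329.7·0.72105 = 237.730.
G = 288.1·(71.65 − 60)^(-0.07551) = 288.1·11.65^(-0.07551) = 288.1·0.83077 = 239.345.
B = 255 by definition for t > 66.
Rounded: (238, 239, 255).

(238, 239, 255)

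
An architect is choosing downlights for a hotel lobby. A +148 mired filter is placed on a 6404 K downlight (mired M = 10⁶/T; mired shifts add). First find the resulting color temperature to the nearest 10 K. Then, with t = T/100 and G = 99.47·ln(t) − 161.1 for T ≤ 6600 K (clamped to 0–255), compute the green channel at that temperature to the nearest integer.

M_in = 10⁶/6404 = 156.15; M_out = 156.15 + (+148) = 304.15.
T_out = 10⁶/304.15 = 3287.8 K → 3290 K; t = 32.9.
G = 99.47·ln 32.9 − 161.1 = 99.47·3.4935 − 161.1 = 186.396.
Rounded: 186.

186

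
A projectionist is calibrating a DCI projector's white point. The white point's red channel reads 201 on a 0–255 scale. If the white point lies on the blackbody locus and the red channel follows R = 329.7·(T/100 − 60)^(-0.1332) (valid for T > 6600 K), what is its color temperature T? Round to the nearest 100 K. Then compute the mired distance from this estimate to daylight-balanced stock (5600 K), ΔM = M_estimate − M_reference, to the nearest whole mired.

(t − 60)^(-0.1332) = 201/329.7 = 0.60965.
t − 60 = 0.60965^(1/-0.1332) = 0.60965^(-7.508) = 41.071, so t = 101.071.
T = 100·t = 10107 K → 10100 K to the nearest 100 K.
M_estimate = 10⁶/10100 = 99.01; M_reference = 10⁶/5600 = 178.57.
ΔM = 99.01 − 178.57 = -79.56 → -80 mireds.

-80 mireds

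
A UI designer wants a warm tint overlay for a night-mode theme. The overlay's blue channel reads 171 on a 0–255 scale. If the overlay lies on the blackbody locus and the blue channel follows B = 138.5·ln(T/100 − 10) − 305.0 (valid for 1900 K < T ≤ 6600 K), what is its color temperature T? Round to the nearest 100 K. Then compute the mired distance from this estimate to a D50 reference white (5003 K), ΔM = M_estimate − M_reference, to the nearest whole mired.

+44 mireds

ln(t − 10) = (171 + 305.0) / 138.5 = 3.4368.
t − 10 = e^3.4368 = 31.088, so t = 41.088.
T = 100·t = 4109 K → 4100 K to the nearest 100 K.
M_estimate = 10⁶/4100 = 243.90; M_reference = 10⁶/5003 = 199.88.
ΔM = 243.90 − 199.88 = 44.02 → +44 mireds.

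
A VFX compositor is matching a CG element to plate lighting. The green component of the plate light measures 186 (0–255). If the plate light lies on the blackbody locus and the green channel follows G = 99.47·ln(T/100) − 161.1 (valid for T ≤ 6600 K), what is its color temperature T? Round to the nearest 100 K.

3300 K

ln t = (186 + 161.1) / 99.47 = 3.4895.
t = e^3.4895 = 32.769.
T = 100·t = 3277 K → 3300 K to the nearest 100 K.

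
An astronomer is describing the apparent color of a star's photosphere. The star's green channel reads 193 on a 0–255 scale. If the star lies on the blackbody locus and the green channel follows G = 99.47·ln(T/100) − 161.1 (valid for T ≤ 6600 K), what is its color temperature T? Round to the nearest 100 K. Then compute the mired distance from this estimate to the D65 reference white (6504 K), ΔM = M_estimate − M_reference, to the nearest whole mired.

ln t = (193 + 161.1) / 99.47 = 3.5599.
t = e^3.5599 = 35.159.
T = 100·t = 3516 K → 3500 K to the nearest 100 K.
M_estimate = 10⁶/3500 = 285.71; M_reference = 10⁶/6504 = 153.75.
ΔM = 285.71 − 153.75 = 131.96 → +132 mireds.

+132 mireds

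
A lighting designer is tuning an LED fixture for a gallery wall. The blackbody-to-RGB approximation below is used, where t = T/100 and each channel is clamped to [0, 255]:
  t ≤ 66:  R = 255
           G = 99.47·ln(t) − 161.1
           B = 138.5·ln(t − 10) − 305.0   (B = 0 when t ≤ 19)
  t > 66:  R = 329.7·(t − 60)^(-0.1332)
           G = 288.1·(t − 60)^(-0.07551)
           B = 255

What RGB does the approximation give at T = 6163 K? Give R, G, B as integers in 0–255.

R=255, G=249, B=241

t = 6163/100 = 61.63; the t ≤ 66 branch applies.
R = 255 by definition for t ≤ 66.
G = 99.47·ln 61.63 − 161.1 = 99.47·4.1211 − 161.1 = 248.831.
B = 138.5·ln(61.63 − 10) − 305.0 = 138.5·ln 51.63 − 305.0 = 138.5·3.9441 − 305.0 = 241.258.
Rounded: (255, 249, 241).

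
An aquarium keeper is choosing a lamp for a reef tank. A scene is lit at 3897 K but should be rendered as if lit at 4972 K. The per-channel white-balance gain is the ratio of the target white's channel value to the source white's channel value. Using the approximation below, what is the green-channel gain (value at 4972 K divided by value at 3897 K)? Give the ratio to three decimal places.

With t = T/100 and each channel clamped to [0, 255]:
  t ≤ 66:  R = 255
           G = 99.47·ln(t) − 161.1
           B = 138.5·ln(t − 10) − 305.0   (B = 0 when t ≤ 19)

At 3897 K (t = 38.97):
  G = 99.47·ln 38.97 − 161.1 = 99.47·3.6628 − 161.1 = 203.238.
At 4972 K (t = 49.72):
  G = 99.47·ln 49.72 − 161.1 = 99.47·3.9064 − 161.1 = 227.470.
Gain = 227.470 / 203.238 = 1.1192 → 1.119.

1.119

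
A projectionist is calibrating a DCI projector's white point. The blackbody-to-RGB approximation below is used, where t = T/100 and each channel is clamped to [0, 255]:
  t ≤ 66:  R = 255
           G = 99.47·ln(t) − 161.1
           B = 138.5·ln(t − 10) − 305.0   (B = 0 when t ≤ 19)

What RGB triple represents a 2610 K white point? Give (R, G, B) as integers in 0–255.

(255, 163, 80)

t = 2610/100 = 26.1; the t ≤ 66 branch applies.
R = 255 by definition for t ≤ 66.
G = 99.47·ln 26.1 − 161.1 = 99.47·3.2619 − 161.1 = 163.365.
B = 138.5·ln(26.1 − 10) − 305.0 = 138.5·ln 16.1 − 305.0 = 138.5·2.7788 − 305.0 = 79.866.
Rounded: (255, 163, 80).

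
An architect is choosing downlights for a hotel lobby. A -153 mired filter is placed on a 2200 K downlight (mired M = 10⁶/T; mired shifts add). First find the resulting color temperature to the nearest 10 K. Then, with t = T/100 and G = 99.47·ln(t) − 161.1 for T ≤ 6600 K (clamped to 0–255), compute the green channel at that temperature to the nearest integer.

187

M_in = 10⁶/2200 = 454.55; M_out = 454.55 + (-153) = 301.55.
T_out = 10⁶/301.55 = 3316.2 K → 3320 K; t = 33.2.
G = 99.47·ln 33.2 − 161.1 = 99.47·3.5025 − 161.1 = 187.299.
Rounded: 187.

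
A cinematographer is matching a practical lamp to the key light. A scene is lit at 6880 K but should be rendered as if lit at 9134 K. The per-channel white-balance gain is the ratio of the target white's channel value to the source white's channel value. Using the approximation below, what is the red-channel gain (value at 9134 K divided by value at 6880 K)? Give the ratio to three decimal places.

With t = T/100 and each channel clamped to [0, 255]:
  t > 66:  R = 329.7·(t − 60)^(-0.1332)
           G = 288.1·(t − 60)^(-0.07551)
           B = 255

0.844

At 6880 K (t = 68.8):
  R = 329.7·(68.8 − 60)^(-0.1332) = 329.7·8.8^(-0.1332) = 329.7·0.74851 = 246.782.
At 9134 K (t = 91.34):
  R = 329.7·(91.34 − 60)^(-0.1332) = 329.7·31.34^(-0.1332) = 329.7·0.63200 = 208.372.
Gain = 208.372 / 246.782 = 0.8444 → 0.844.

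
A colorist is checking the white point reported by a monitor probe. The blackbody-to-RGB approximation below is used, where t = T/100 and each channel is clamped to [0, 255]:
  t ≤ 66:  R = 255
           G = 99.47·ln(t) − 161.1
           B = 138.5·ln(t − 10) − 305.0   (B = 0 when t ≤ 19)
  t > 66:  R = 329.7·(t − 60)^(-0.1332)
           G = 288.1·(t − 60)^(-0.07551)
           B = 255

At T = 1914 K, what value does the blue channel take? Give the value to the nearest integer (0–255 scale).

t = 1914/100 = 19.14; the t ≤ 66 branch applies.
B = 138.5·ln(19.14 − 10) − 305.0 = 138.5·ln 9.14 − 305.0 = 138.5·2.2127 − 305.0 = 1.453.
Rounded: 1.

1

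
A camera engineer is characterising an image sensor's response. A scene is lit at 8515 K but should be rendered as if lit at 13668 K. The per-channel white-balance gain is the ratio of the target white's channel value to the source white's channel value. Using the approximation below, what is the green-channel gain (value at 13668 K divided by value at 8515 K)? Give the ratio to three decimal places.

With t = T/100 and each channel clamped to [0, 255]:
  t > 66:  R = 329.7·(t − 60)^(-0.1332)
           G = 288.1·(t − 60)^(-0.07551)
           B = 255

0.919

At 8515 K (t = 85.15):
  G = 288.1·(85.15 − 60)^(-0.07551) = 288.1·25.15^(-0.07551) = 288.1·0.78387 = 225.834.
At 13668 K (t = 136.68):
  G = 288.1·(136.68 − 60)^(-0.07551) = 288.1·76.68^(-0.07551) = 288.1·0.72059 = 207.602.
Gain = 207.602 / 225.834 = 0.9193 → 0.919.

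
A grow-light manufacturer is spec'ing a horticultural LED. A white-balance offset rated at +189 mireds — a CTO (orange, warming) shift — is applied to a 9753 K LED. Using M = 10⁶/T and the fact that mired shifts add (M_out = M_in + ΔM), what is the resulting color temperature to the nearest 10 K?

3430 K

M_in = 10⁶/9753 = 102.53 mireds.
M_out = 102.53 + (+189) = 291.53 mireds.
T_out = 10⁶/291.53 = 3430.1 K → 3430 K.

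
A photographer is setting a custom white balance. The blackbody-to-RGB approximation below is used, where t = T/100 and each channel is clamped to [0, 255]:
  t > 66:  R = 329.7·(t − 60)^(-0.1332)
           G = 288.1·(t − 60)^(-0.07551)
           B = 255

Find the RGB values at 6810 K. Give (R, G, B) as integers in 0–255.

(250, 246, 255)

t = 6810/100 = 68.1; the t > 66 branch applies.
R = 329.7·(68.1 − 60)^(-0.1332) = 329.7·8.1^(-0.1332) = 329.7·0.75682 = 249.522.
G = 288.1·(68.1 − 60)^(-0.07551) = 288.1·8.1^(-0.07551) = 288.1·0.85389 = 246.005.
B = 255 by definition for t > 66.
Rounded: (250, 246, 255).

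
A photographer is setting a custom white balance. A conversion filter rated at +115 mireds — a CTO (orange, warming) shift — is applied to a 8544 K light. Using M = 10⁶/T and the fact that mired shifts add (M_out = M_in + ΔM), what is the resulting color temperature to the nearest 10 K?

4310 K

M_in = 10⁶/8544 = 117.04 mireds.
M_out = 117.04 + (+115) = 232.04 mireds.
T_out = 10⁶/232.04 = 4309.6 K → 4310 K.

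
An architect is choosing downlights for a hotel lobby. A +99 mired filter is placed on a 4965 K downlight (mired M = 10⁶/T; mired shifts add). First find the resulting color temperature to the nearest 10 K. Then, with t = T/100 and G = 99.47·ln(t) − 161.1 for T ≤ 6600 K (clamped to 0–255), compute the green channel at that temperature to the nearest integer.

M_in = 10⁶/4965 = 201.41; M_out = 201.41 + (+99) = 300.41.
T_out = 10⁶/300.41 = 3328.8 K → 3330 K; t = 33.3.
G = 99.47·ln 33.3 − 161.1 = 99.47·3.5056 − 161.1 = 187.598.
Rounded: 188.

188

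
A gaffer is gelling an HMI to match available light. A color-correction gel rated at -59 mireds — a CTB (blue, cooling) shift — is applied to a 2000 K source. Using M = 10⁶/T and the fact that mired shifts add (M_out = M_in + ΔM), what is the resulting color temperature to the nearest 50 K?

M_in = 10⁶/2000 = 500.00 mireds.
M_out = 500.00 + (-59) = 441.00 mireds.
T_out = 10⁶/441.00 = 2267.6 K → 2250 K.

2250 K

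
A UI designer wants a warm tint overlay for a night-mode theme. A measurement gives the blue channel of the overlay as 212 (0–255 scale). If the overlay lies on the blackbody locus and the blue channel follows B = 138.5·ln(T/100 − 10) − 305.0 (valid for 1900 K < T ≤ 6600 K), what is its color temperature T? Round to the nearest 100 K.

ln(t − 10) = (212 + 305.0) / 138.5 = 3.7329.
t − 10 = e^3.7329 = 41.798, so t = 51.798.
T = 100·t = 5180 K → 5200 K to the nearest 100 K.

5200 K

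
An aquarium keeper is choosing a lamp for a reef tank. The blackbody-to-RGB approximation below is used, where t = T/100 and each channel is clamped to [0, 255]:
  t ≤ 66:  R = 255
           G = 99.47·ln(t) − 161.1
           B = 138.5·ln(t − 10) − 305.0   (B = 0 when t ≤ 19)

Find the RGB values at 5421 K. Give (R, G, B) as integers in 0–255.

t = 5421/100 = 54.21; the t ≤ 66 branch applies.
R = 255 by definition for t ≤ 66.
G = 99.47·ln 54.21 − 161.1 = 99.47·3.9929 − 161.1 = 236.070.
B = 138.5·ln(54.21 − 10) − 305.0 = 138.5·ln 44.21 − 305.0 = 138.5·3.7890 − 305.0 = 219.770.
Rounded: (255, 236, 220).

(255, 236, 220)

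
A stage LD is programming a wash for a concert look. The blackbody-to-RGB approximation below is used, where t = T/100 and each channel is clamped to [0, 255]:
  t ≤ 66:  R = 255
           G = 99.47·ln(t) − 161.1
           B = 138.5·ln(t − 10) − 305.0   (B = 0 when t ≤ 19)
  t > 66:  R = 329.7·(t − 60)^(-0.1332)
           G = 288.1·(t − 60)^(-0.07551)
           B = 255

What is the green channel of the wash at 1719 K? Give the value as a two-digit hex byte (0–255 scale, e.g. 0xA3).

0x7A

t = 1719/100 = 17.19; the t ≤ 66 branch applies.
G = 99.47·ln 17.19 − 161.1 = 99.47·2.8443 − 161.1 = 121.825.
Rounded: 122; in hex, 0x7A.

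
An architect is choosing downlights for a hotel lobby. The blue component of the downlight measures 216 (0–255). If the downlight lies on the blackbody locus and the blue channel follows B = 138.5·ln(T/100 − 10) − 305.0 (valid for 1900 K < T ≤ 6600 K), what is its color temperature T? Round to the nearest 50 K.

ln(t − 10) = (216 + 305.0) / 138.5 = 3.7617.
t − 10 = e^3.7617 = 43.023, so t = 53.023.
T = 100·t = 5302 K → 5300 K to the nearest 50 K.

5300 K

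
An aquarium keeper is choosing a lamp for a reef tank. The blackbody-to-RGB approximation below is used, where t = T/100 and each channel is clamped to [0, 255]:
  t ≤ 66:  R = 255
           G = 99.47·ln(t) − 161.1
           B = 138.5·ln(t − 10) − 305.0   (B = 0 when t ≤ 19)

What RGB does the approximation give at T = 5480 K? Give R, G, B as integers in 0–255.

R=255, G=237, B=222

t = 5480/100 = 54.8; the t ≤ 66 branch applies.
R = 255 by definition for t ≤ 66.
G = 99.47·ln 54.8 − 161.1 = 99.47·4.0037 − 161.1 = 237.147.
B = 138.5·ln(54.8 − 10) − 305.0 = 138.5·ln 44.8 − 305.0 = 138.5·3.8022 − 305.0 = 221.606.
Rounded: (255, 237, 222).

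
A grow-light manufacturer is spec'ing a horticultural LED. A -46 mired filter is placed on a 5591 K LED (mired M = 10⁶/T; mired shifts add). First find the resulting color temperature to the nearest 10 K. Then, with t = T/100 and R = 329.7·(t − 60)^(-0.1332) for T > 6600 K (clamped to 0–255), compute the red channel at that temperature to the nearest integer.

M_in = 10⁶/5591 = 178.86; M_out = 178.86 + (-46) = 132.86.
T_out = 10⁶/132.86 = 7526.8 K → 7530 K; t = 75.3.
R = 329.7·(75.3 − 60)^(-0.1332) = 329.7·15.3^(-0.1332) = 329.7·0.69534 = 229.255.
Rounded: 229.

229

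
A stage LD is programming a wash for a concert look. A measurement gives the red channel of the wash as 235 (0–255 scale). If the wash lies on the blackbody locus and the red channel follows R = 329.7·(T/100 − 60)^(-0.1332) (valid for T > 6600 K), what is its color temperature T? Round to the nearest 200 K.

7200 K

(t − 60)^(-0.1332) = 235/329.7 = 0.71277.
t − 60 = 0.71277^(1/-0.1332) = 0.71277^(-7.508) = 12.705, so t = 72.705.
T = 100·t = 7271 K → 7200 K to the nearest 200 K.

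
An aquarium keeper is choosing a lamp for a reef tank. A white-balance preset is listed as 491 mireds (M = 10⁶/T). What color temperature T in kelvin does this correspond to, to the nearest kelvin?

2037 K

T = 10⁶ / 491 = 2036.66 K → 2037 K.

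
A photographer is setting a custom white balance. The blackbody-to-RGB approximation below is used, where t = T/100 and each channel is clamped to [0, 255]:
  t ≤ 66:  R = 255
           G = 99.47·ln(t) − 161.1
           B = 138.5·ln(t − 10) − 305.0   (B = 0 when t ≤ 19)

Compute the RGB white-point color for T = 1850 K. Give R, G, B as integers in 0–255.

R=255, G=129, B=0

t = 1850/100 = 18.5; the t ≤ 66 branch applies.
R = 255 by definition for t ≤ 66.
G = 99.47·ln 18.5 − 161.1 = 99.47·2.9178 − 161.1 = 129.131.
t = 18.5 ≤ 19, so B = 0.
Rounded: (255, 129, 0).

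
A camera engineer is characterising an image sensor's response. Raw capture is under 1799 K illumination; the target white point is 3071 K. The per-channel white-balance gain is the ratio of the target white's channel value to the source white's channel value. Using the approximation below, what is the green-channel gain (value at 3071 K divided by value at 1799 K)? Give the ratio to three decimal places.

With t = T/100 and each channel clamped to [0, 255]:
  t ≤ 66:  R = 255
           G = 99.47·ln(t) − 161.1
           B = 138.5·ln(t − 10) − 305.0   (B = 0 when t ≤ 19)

1.421

At 1799 K (t = 17.99):
  G = 99.47·ln 17.99 − 161.1 = 99.47·2.8898 − 161.1 = 126.350.
At 3071 K (t = 30.71):
  G = 99.47·ln 30.71 − 161.1 = 99.47·3.4246 − 161.1 = 179.544.
Gain = 179.544 / 126.350 = 1.4210 → 1.421.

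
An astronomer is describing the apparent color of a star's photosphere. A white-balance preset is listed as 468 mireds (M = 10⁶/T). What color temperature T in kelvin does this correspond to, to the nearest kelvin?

2137 K

T = 10⁶ / 468 = 2136.75 K → 2137 K.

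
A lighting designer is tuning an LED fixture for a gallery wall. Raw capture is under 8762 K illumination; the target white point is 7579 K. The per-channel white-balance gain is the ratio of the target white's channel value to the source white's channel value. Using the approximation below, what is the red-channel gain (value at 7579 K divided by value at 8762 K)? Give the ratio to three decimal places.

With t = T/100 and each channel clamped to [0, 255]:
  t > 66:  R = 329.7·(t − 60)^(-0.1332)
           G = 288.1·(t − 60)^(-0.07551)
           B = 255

1.077

At 8762 K (t = 87.62):
  R = 329.7·(87.62 − 60)^(-0.1332) = 329.7·27.62^(-0.1332) = 329.7·0.64273 = 211.908.
At 7579 K (t = 75.79):
  R = 329.7·(75.79 − 60)^(-0.1332) = 329.7·15.79^(-0.1332) = 329.7·0.69243 = 228.294.
Gain = 228.294 / 211.908 = 1.0773 → 1.077.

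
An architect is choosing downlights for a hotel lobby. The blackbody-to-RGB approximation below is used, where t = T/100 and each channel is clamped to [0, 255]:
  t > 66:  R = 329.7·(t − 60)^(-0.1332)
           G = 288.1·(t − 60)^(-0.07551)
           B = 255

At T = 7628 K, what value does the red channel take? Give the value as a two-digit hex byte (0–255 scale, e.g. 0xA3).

t = 7628/100 = 76.28; the t > 66 branch applies.
R = 329.7·(76.28 − 60)^(-0.1332) = 329.7·16.28^(-0.1332) = 329.7·0.68962 = 227.367.
Rounded: 227; in hex, 0xE3.

0xE3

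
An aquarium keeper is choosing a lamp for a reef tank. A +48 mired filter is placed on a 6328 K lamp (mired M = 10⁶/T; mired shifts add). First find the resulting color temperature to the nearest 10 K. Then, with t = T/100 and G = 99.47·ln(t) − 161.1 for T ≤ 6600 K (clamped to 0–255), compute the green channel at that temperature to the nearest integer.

225

M_in = 10⁶/6328 = 158.03; M_out = 158.03 + (+48) = 206.03.
T_out = 10⁶/206.03 = 4853.7 K → 4850 K; t = 48.5.
G = 99.47·ln 48.5 − 161.1 = 99.47·3.8816 − 161.1 = 224.999.
Rounded: 225.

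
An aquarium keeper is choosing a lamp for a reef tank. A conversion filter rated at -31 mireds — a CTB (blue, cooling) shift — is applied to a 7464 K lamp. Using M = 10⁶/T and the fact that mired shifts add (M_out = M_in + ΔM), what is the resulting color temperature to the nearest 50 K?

9700 K

M_in = 10⁶/7464 = 133.98 mireds.
M_out = 133.98 + (-31) = 102.98 mireds.
T_out = 10⁶/102.98 = 9711.0 K → 9700 K.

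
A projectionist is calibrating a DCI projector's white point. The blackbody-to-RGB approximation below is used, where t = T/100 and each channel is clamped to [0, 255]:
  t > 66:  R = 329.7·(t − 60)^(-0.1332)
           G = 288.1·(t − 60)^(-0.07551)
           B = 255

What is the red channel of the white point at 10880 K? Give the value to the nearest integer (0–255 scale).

t = 10880/100 = 108.8; the t > 66 branch applies.
R = 329.7·(108.8 − 60)^(-0.1332) = 329.7·48.8^(-0.1332) = 329.7·0.59580 = 196.436.
Rounded: 196.

196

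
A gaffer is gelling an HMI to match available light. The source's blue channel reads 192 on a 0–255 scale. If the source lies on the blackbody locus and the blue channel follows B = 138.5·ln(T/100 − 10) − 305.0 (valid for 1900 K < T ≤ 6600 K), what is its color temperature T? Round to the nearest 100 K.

4600 K

ln(t − 10) = (192 + 305.0) / 138.5 = 3.5884.
t − 10 = e^3.5884 = 36.178, so t = 46.178.
T = 100·t = 4618 K → 4600 K to the nearest 100 K.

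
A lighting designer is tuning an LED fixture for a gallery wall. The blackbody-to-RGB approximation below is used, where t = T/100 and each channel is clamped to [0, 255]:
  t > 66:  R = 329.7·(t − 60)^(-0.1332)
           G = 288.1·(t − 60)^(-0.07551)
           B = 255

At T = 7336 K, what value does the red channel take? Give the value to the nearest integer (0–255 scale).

t = 7336/100 = 73.36; the t > 66 branch applies.
R = 329.7·(73.36 − 60)^(-0.1332) = 329.7·13.36^(-0.1332) = 329.7·0.70802 = 233.433.
Rounded: 233.

233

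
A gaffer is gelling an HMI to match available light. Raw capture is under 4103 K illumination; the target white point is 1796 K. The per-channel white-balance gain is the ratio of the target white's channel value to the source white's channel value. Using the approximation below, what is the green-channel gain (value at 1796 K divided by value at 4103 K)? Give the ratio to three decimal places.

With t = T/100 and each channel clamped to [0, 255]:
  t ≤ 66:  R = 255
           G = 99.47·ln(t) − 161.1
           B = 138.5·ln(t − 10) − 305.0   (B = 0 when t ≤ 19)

At 4103 K (t = 41.03):
  G = 99.47·ln 41.03 − 161.1 = 99.47·3.7143 − 161.1 = 208.362.
At 1796 K (t = 17.96):
  G = 99.47·ln 17.96 − 161.1 = 99.47·2.8881 − 161.1 = 126.184.
Gain = 126.184 / 208.362 = 0.6056 → 0.606.

0.606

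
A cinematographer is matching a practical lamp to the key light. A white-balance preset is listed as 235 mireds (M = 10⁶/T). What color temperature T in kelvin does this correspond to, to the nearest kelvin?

4255 K

T = 10⁶ / 235 = 4255.32 K → 4255 K.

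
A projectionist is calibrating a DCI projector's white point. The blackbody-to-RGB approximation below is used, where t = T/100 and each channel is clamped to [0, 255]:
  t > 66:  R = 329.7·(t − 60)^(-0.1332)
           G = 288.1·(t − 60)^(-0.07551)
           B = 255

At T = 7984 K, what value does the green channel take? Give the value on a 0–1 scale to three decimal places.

0.902

t = 7984/100 = 79.84; the t > 66 branch applies.
G = 288.1·(79.84 − 60)^(-0.07551) = 288.1·19.84^(-0.07551) = 288.1·0.79804 = 229.914.
On a 0–1 scale: 229.914/255 = 0.9016 → 0.902.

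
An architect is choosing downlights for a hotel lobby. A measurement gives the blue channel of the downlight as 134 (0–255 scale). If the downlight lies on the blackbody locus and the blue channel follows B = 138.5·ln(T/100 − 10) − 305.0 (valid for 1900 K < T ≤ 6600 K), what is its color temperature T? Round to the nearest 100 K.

ln(t − 10) = (134 + 305.0) / 138.5 = 3.1697.
t − 10 = e^3.1697 = 23.800, so t = 33.800.
T = 100·t = 3380 K → 3400 K to the nearest 100 K.

3400 K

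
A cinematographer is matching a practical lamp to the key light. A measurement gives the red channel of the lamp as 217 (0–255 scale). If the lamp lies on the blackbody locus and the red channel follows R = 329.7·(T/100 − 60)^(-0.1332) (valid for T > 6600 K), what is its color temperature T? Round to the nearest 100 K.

(t − 60)^(-0.1332) = 217/329.7 = 0.65817.
t − 60 = 0.65817^(1/-0.1332) = 0.65817^(-7.508) = 23.110, so t = 83.110.
T = 100·t = 8311 K → 8300 K to the nearest 100 K.

8300 K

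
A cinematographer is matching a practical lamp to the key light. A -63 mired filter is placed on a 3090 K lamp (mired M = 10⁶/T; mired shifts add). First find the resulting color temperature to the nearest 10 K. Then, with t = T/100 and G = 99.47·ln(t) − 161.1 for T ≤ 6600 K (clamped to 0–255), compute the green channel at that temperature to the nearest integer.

M_in = 10⁶/3090 = 323.62; M_out = 323.62 + (-63) = 260.62.
T_out = 10⁶/260.62 = 3836.9 K → 3840 K; t = 38.4.
G = 99.47·ln 38.4 − 161.1 = 99.47·3.6481 − 161.1 = 201.772.
Rounded: 202.

202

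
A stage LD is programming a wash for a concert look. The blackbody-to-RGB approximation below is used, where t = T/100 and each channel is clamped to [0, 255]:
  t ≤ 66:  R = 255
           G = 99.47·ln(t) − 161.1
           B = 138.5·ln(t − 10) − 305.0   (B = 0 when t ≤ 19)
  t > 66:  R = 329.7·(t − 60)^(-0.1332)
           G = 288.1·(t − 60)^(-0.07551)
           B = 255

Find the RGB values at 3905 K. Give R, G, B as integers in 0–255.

R=255, G=203, B=162

t = 3905/100 = 39.05; the t ≤ 66 branch applies.
R = 255 by definition for t ≤ 66.
G = 99.47·ln 39.05 − 161.1 = 99.47·3.6648 − 161.1 = 203.442.
B = 138.5·ln(39.05 − 10) − 305.0 = 138.5·ln 29.05 − 305.0 = 138.5·3.3690 − 305.0 = 161.609.
Rounded: (255, 203, 162).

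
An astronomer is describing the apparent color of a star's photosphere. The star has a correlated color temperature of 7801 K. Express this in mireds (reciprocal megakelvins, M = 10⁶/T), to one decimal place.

M = 10⁶ / 7801 = 128.189 → 128.2 mireds.

128.2 mireds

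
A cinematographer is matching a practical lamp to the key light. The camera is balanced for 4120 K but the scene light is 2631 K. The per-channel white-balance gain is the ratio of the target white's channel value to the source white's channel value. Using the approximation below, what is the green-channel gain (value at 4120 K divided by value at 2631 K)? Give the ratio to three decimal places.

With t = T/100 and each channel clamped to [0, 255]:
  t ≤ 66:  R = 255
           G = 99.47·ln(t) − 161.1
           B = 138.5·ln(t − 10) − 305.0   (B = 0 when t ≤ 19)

At 2631 K (t = 26.31):
  G = 99.47·ln 26.31 − 161.1 = 99.47·3.2699 − 161.1 = 164.162.
At 4120 K (t = 41.2):
  G = 99.47·ln 41.2 − 161.1 = 99.47·3.7184 − 161.1 = 208.773.
Gain = 208.773 / 164.162 = 1.2718 → 1.272.

1.272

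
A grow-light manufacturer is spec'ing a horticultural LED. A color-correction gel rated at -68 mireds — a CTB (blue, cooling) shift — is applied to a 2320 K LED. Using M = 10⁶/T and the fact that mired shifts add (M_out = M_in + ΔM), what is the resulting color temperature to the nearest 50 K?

M_in = 10⁶/2320 = 431.03 mireds.
M_out = 431.03 + (-68) = 363.03 mireds.
T_out = 10⁶/363.03 = 2754.6 K → 2750 K.

2750 K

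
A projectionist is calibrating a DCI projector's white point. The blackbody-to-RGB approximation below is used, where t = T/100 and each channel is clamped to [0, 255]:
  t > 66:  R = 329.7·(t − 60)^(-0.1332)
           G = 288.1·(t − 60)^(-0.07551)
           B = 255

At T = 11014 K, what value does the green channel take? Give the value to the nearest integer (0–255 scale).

t = 11014/100 = 110.14; the t > 66 branch applies.
G = 288.1·(110.14 − 60)^(-0.07551) = 288.1·50.14^(-0.07551) = 288.1·0.74408 = 214.369.
Rounded: 214.

214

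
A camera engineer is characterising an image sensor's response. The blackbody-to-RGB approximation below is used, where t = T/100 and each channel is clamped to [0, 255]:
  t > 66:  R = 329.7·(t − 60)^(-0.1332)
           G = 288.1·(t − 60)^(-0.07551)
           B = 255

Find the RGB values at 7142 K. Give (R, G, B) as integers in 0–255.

(238, 240, 255)

t = 7142/100 = 71.42; the t > 66 branch applies.
R = 329.7·(71.42 − 60)^(-0.1332) = 329.7·11.42^(-0.1332) = 329.7·0.72297 = 238.362.
G = 288.1·(71.42 − 60)^(-0.07551) = 288.1·11.42^(-0.07551) = 288.1·0.83202 = 239.706.
B = 255 by definition for t > 66.
Rounded: (238, 240, 255).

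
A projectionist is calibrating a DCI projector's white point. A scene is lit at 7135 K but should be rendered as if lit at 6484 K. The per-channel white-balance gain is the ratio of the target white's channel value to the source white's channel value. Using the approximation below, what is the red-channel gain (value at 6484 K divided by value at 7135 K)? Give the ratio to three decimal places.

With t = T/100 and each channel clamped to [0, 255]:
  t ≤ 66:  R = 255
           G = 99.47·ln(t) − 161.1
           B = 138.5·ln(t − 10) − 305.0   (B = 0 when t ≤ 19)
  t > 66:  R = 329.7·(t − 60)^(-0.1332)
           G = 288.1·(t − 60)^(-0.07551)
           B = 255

1.069

At 7135 K (t = 71.35):
  R = 329.7·(71.35 − 60)^(-0.1332) = 329.7·11.35^(-0.1332) = 329.7·0.72356 = 238.558.
At 6484 K (t = 64.84):
  R = 255 by definition for t ≤ 66.
Gain = 255.000 / 238.558 = 1.0689 → 1.069.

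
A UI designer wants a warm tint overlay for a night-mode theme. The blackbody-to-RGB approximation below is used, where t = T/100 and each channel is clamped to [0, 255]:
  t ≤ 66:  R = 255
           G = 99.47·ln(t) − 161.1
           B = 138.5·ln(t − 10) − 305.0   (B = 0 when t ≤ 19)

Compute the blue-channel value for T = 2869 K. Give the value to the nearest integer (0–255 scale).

t = 2869/100 = 28.69; the t ≤ 66 branch applies.
B = 138.5·ln(28.69 − 10) − 305.0 = 138.5·ln 18.69 − 305.0 = 138.5·2.9280 − 305.0 = 100.526.
Rounded: 101.

101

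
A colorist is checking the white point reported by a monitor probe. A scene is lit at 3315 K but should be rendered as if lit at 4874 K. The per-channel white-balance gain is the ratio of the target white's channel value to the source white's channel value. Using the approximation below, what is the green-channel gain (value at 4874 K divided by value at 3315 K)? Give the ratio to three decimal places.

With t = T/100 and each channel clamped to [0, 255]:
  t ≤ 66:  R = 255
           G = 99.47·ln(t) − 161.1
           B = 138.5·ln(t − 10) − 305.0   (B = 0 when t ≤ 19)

1.205

At 3315 K (t = 33.15):
  G = 99.47·ln 33.15 − 161.1 = 99.47·3.5010 − 161.1 = 187.149.
At 4874 K (t = 48.74):
  G = 99.47·ln 48.74 − 161.1 = 99.47·3.8865 − 161.1 = 225.490.
Gain = 225.490 / 187.149 = 1.2049 → 1.205.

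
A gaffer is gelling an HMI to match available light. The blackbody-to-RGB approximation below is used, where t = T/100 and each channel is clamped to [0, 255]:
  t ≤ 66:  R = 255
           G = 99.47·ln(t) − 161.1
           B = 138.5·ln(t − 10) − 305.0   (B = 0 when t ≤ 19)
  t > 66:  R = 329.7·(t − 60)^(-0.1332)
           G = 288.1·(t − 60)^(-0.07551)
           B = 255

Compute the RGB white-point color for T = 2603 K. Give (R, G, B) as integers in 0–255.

(255, 163, 79)

t = 2603/100 = 26.03; the t ≤ 66 branch applies.
R = 255 by definition for t ≤ 66.
G = 99.47·ln 26.03 − 161.1 = 99.47·3.2592 − 161.1 = 163.098.
B = 138.5·ln(26.03 − 10) − 305.0 = 138.5·ln 16.03 − 305.0 = 138.5·2.7745 − 305.0 = 79.263.
Rounded: (255, 163, 79).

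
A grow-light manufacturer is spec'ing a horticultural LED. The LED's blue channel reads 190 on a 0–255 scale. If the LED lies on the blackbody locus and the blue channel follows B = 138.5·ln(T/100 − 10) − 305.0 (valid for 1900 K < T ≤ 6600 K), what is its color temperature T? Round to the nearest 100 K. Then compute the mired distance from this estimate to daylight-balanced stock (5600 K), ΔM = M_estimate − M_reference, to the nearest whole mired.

+39 mireds

ln(t − 10) = (190 + 305.0) / 138.5 = 3.5740.
t − 10 = e^3.5740 = 35.659, so t = 45.659.
T = 100·t = 4566 K → 4600 K to the nearest 100 K.
M_estimate = 10⁶/4600 = 217.39; M_reference = 10⁶/5600 = 178.57.
ΔM = 217.39 − 178.57 = 38.82 → +39 mireds.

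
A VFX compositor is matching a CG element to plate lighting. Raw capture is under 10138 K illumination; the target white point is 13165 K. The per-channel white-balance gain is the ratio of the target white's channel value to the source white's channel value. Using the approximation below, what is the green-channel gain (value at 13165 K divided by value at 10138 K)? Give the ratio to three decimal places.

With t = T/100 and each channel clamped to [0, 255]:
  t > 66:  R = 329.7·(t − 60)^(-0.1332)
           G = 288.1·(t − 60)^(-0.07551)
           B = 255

At 10138 K (t = 101.38):
  G = 288.1·(101.38 − 60)^(-0.07551) = 288.1·41.38^(-0.07551) = 288.1·0.75495 = 217.500.
At 13165 K (t = 131.65):
  G = 288.1·(131.65 − 60)^(-0.07551) = 288.1·71.65^(-0.07551) = 288.1·0.72429 = 208.668.
Gain = 208.668 / 217.500 = 0.9594 → 0.959.

0.959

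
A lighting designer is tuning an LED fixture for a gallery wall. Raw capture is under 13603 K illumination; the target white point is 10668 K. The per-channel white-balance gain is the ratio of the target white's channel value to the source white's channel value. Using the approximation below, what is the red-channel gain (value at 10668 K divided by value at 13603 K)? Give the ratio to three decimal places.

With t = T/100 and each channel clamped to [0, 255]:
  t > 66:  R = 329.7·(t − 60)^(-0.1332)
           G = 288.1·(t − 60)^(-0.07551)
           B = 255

At 13603 K (t = 136.03):
  R = 329.7·(136.03 − 60)^(-0.1332) = 329.7·76.03^(-0.1332) = 329.7·0.56163 = 185.170.
At 10668 K (t = 106.68):
  R = 329.7·(106.68 − 60)^(-0.1332) = 329.7·46.68^(-0.1332) = 329.7·0.59934 = 197.602.
Gain = 197.602 / 185.170 = 1.0671 → 1.067.

1.067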